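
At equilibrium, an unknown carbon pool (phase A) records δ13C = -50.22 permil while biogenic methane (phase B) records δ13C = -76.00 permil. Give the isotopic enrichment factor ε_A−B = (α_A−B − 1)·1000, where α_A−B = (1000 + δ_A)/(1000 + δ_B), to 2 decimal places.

α_A−B = (1000 + -50.22) / (1000 + -76.00) = 949.78 / 924.00 = 1.027900
ε_A−B = (1.027900 − 1) × 1000 = 27.900 permil
(The approximation ε ≈ δ_A − δ_B would give 25.78 permil.)

27.90 permil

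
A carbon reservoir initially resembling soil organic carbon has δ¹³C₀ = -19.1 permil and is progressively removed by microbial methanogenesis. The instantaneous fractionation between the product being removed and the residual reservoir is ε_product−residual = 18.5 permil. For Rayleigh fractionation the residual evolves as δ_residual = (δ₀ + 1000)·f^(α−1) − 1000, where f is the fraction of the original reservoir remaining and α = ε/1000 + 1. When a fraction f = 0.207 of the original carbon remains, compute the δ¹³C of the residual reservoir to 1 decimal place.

Rayleigh residual: δ_res = (δ₀ + 1000)·f^(α−1) − 1000
α = ε/1000 + 1 = 1.01850, so α − 1 = 0.01850
f^(α−1) = 0.207^(0.01850) = 0.971282
δ_res = (-19.1 + 1000) × 0.971282 − 1000 = 952.731 − 1000 = -47.27 permil

-47.3 permil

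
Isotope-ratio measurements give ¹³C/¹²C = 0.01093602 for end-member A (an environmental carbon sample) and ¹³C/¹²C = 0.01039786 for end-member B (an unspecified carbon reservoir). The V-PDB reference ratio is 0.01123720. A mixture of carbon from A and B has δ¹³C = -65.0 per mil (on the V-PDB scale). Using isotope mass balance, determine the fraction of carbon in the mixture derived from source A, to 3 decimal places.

δ_A = (0.01093602/0.01123720 − 1)×1000 = (0.973198 − 1)×1000 = -26.802 per mil
δ_B = (0.01039786/0.01123720 − 1)×1000 = (0.925307 − 1)×1000 = -74.693 per mil
f_A = (δ_mix − δ_B)/(δ_A − δ_B) = (-65.0 − (-74.693))/(-26.802 − (-74.693))
f_A = 9.693 / 47.891 = 0.2024

0.202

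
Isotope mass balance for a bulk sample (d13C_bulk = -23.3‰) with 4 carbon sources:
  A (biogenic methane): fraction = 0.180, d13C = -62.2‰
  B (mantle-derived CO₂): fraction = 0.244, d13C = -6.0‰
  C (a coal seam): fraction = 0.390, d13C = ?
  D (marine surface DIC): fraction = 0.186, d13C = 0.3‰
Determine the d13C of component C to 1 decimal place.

Isotope mass balance: δ_bulk = Σ fᵢ·δᵢ.
-23.3 = 0.180×(-62.2) + 0.244×(-6.0) + 0.390×δ_C + 0.186×(0.3)
0.390·δ_C = -23.3 − (-12.604) = -10.696
δ_C = -10.696 / 0.390 = -27.43‰

-27.4‰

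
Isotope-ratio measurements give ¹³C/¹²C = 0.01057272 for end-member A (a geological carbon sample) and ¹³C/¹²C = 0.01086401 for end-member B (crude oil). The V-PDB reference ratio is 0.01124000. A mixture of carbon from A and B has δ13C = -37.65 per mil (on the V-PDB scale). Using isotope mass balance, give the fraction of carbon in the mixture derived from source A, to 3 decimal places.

0.162

δ_A = (0.01057272/0.01124000 − 1)×1000 = (0.940633 − 1)×1000 = -59.367 per mil
δ_B = (0.01086401/0.01124000 − 1)×1000 = (0.966549 − 1)×1000 = -33.451 per mil
f_A = (δ_mix − δ_B)/(δ_A − δ_B) = (-37.65 − (-33.451))/(-59.367 − (-33.451))
f_A = -4.199 / -25.915 = 0.1620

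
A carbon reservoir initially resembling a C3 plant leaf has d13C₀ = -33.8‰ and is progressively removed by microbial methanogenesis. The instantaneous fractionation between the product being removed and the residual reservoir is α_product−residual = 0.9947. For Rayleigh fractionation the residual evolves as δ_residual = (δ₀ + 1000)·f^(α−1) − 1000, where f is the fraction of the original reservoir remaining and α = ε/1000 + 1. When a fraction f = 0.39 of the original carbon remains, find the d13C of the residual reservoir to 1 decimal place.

-29.0‰

Rayleigh residual: δ_res = (δ₀ + 1000)·f^(α−1) − 1000
α − 1 = -0.00530
f^(α−1) = 0.39^(-0.00530) = 1.005003
δ_res = (-33.8 + 1000) × 1.005003 − 1000 = 971.034 − 1000 = -28.97‰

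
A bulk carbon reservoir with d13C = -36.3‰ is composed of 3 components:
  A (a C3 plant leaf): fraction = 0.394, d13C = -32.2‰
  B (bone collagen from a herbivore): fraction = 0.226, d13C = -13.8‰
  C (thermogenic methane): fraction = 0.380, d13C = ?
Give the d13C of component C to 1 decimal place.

Isotope mass balance: δ_bulk = Σ fᵢ·δᵢ.
-36.3 = 0.394×(-32.2) + 0.226×(-13.8) + 0.380×δ_C
0.380·δ_C = -36.3 − (-15.806) = -20.494
δ_C = -20.494 / 0.380 = -53.93‰

-53.9‰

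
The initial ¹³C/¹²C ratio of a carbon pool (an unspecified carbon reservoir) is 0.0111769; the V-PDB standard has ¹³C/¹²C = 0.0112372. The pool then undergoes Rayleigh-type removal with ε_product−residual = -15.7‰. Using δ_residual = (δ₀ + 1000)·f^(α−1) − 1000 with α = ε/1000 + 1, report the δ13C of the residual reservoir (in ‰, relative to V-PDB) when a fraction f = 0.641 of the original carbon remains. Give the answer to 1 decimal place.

1.6‰

δ₀ = (0.0111769/0.0112372 − 1)×1000 = (0.994634 − 1)×1000 = -5.366‰
α − 1 = ε/1000 = -0.0157
f^(α−1) = 0.641^(-0.0157) = 1.007007
δ_res = (-5.366 + 1000) × 1.007007 − 1000 = 1001.603 − 1000 = 1.60‰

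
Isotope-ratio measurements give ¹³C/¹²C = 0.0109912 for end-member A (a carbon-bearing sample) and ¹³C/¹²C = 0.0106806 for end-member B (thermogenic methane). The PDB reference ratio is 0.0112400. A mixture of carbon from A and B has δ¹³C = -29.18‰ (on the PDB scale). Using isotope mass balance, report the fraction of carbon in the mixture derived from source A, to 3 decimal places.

0.745

δ_A = (0.0109912/0.0112400 − 1)×1000 = (0.977865 − 1)×1000 = -22.135‰
δ_B = (0.0106806/0.0112400 − 1)×1000 = (0.950231 − 1)×1000 = -49.769‰
f_A = (δ_mix − δ_B)/(δ_A − δ_B) = (-29.18 − (-49.769))/(-22.135 − (-49.769))
f_A = 20.589 / 27.633 = 0.7451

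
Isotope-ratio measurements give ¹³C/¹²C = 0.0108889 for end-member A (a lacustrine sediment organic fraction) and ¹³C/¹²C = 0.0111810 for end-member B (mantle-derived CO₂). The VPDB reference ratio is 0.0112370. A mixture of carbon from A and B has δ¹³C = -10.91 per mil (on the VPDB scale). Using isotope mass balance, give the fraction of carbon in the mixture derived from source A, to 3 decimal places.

δ_A = (0.0108889/0.0112370 − 1)×1000 = (0.969022 − 1)×1000 = -30.978 per mil
δ_B = (0.0111810/0.0112370 − 1)×1000 = (0.995016 − 1)×1000 = -4.984 per mil
f_A = (δ_mix − δ_B)/(δ_A − δ_B) = (-10.91 − (-4.984))/(-30.978 − (-4.984))
f_A = -5.926 / -25.994 = 0.2280

0.228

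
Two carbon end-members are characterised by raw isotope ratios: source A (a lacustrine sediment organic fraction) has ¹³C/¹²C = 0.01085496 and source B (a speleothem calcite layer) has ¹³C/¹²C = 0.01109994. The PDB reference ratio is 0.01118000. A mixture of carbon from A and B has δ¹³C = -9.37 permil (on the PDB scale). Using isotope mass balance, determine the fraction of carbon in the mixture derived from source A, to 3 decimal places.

0.101

δ_A = (0.01085496/0.01118000 − 1)×1000 = (0.970927 − 1)×1000 = -29.073 permil
δ_B = (0.01109994/0.01118000 − 1)×1000 = (0.992839 − 1)×1000 = -7.161 permil
f_A = (δ_mix − δ_B)/(δ_A − δ_B) = (-9.37 − (-7.161))/(-29.073 − (-7.161))
f_A = -2.209 / -21.912 = 0.1008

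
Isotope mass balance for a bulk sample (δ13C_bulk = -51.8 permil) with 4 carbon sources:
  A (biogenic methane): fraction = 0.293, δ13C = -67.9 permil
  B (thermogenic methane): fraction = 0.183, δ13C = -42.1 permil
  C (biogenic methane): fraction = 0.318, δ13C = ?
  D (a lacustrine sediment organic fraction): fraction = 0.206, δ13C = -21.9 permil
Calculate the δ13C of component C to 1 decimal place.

-61.9 permil

Isotope mass balance: δ_bulk = Σ fᵢ·δᵢ.
-51.8 = 0.293×(-67.9) + 0.183×(-42.1) + 0.318×δ_C + 0.206×(-21.9)
0.318·δ_C = -51.8 − (-32.110) = -19.690
δ_C = -19.690 / 0.318 = -61.92 permil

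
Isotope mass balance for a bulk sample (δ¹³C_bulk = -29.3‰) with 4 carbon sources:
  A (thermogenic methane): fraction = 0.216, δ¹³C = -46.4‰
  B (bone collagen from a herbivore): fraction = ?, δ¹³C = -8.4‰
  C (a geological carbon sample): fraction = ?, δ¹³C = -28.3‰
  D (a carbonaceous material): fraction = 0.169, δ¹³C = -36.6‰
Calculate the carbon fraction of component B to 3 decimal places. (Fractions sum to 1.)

Let f_B and f_C be the unknown fractions; fractions sum to 1 so f_B + f_C = 0.615.
Mass balance: Σ fᵢ·δᵢ = δ_bulk ⇒ f_B·(-8.4) + f_C·(-28.3) = -29.3 − (-16.208) = -13.092
Substitute f_C = 0.615 − f_B:
f_B·(-8.4 − -28.3) = -13.092 − 0.615×(-28.3) = 4.312
f_B = 4.312 / 19.9 = 0.2167

0.217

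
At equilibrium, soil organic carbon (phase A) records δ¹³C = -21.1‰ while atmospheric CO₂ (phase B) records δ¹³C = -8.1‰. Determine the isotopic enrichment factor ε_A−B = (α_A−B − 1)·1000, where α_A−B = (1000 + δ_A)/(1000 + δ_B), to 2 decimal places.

α_A−B = (1000 + -21.1) / (1000 + -8.1) = 978.9 / 991.9 = 0.986894
ε_A−B = (0.986894 − 1) × 1000 = -13.106‰
(The approximation ε ≈ δ_A − δ_B would give -13.0‰.)

-13.11‰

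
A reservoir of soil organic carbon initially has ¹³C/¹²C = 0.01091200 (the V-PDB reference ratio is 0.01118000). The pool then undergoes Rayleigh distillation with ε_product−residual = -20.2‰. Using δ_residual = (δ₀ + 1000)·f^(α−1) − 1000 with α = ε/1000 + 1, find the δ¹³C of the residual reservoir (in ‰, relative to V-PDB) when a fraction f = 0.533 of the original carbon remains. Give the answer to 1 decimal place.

δ₀ = (0.01091200/0.01118000 − 1)×1000 = (0.976029 − 1)×1000 = -23.971‰
α − 1 = ε/1000 = -0.0202
f^(α−1) = 0.533^(-0.0202) = 1.012792
δ_res = (-23.971 + 1000) × 1.012792 − 1000 = 988.514 − 1000 = -11.49‰

-11.5‰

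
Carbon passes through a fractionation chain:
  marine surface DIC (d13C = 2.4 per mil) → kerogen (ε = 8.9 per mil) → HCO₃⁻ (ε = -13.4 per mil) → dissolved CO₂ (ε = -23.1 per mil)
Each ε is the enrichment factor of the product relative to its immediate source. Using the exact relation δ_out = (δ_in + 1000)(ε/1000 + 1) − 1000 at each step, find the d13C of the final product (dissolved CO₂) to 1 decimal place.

step 1: δ = (2.40 + 1000)·(8.9/1000 + 1) − 1000 = 11.32 per mil
step 2: δ = (11.32 + 1000)·(-13.4/1000 + 1) − 1000 = -2.23 per mil
step 3: δ = (-2.23 + 1000)·(-23.1/1000 + 1) − 1000 = -25.28 per mil

-25.3 per mil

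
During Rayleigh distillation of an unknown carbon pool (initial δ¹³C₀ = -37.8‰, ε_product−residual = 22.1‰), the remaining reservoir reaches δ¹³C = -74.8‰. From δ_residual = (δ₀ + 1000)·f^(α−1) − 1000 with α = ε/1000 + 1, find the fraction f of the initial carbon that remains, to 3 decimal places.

α − 1 = ε/1000 = 0.0221
(δ_res + 1000)/(δ₀ + 1000) = (-74.8 + 1000)/(-37.8 + 1000) = 925.2/962.2 = 0.961546
f = 0.961546^(1/0.0221) = exp(ln(0.961546)/0.0221) = exp(-0.03921/0.0221)
f = exp(-1.7743) = 0.1696

0.170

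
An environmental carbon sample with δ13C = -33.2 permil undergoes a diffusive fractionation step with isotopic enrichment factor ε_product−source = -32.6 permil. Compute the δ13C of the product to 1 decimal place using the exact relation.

-64.7 permil

Exactly, δ_product = (δ_source + 1000)·(ε/1000 + 1) − 1000.
δ_product = (-33.2 + 1000) × (-32.6/1000 + 1) − 1000
δ_product = -64.72 permil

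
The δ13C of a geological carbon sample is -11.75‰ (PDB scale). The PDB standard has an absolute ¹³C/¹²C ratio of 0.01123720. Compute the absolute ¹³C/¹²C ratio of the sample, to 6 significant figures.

R_sample = R_standard × (δ13C/1000 + 1)
R_sample = 0.01123720 × (-11.75/1000 + 1) = 0.01123720 × 0.988250
R_sample = 0.0111052

0.0111052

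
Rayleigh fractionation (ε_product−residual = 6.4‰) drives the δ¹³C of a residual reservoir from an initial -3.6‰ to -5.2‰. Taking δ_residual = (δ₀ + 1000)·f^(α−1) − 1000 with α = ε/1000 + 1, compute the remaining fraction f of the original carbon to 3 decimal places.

0.778

α − 1 = ε/1000 = 0.0064
(δ_res + 1000)/(δ₀ + 1000) = (-5.2 + 1000)/(-3.6 + 1000) = 994.8/996.4 = 0.998394
f = 0.998394^(1/0.0064) = exp(ln(0.998394)/0.0064) = exp(-0.00161/0.0064)
f = exp(-0.2511) = 0.7779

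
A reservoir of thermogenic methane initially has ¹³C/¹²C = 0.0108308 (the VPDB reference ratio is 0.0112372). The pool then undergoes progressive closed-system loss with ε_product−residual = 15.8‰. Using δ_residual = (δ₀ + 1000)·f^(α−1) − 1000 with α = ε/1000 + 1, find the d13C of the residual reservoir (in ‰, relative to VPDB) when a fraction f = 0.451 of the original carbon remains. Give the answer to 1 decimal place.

δ₀ = (0.0108308/0.0112372 − 1)×1000 = (0.963834 − 1)×1000 = -36.166‰
α − 1 = ε/1000 = 0.0158
f^(α−1) = 0.451^(0.0158) = 0.987497
δ_res = (-36.166 + 1000) × 0.987497 − 1000 = 951.784 − 1000 = -48.22‰

-48.2‰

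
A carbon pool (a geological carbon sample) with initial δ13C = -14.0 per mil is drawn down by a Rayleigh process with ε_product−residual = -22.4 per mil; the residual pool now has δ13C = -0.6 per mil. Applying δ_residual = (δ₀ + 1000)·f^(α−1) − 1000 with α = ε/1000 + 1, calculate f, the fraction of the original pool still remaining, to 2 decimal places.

0.55

α − 1 = ε/1000 = -0.0224
(δ_res + 1000)/(δ₀ + 1000) = (-0.6 + 1000)/(-14.0 + 1000) = 999.4/986.0 = 1.013590
f = 1.013590^(1/-0.0224) = exp(ln(1.013590)/-0.0224) = exp(0.01350/-0.0224)
f = exp(-0.6026) = 0.5474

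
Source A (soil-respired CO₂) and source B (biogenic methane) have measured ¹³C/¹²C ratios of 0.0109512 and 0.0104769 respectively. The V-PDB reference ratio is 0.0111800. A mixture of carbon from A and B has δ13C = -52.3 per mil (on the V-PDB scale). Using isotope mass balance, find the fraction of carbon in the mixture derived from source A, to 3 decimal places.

δ_A = (0.0109512/0.0111800 − 1)×1000 = (0.979535 − 1)×1000 = -20.465 per mil
δ_B = (0.0104769/0.0111800 − 1)×1000 = (0.937111 − 1)×1000 = -62.889 per mil
f_A = (δ_mix − δ_B)/(δ_A − δ_B) = (-52.3 − (-62.889))/(-20.465 − (-62.889))
f_A = 10.589 / 42.424 = 0.2496

0.250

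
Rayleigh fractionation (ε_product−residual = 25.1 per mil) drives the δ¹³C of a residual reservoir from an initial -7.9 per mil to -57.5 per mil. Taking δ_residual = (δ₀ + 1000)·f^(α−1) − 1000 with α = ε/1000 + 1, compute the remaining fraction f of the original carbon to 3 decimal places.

α − 1 = ε/1000 = 0.0251
(δ_res + 1000)/(δ₀ + 1000) = (-57.5 + 1000)/(-7.9 + 1000) = 942.5/992.1 = 0.950005
f = 0.950005^(1/0.0251) = exp(ln(0.950005)/0.0251) = exp(-0.05129/0.0251)
f = exp(-2.0433) = 0.1296

0.130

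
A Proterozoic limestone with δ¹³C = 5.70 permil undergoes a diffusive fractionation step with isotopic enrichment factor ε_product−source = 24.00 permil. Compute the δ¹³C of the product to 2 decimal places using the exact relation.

29.84 permil

Exactly, δ_product = (δ_source + 1000)·(ε/1000 + 1) − 1000.
δ_product = (5.70 + 1000) × (24.00/1000 + 1) − 1000
δ_product = 29.837 permil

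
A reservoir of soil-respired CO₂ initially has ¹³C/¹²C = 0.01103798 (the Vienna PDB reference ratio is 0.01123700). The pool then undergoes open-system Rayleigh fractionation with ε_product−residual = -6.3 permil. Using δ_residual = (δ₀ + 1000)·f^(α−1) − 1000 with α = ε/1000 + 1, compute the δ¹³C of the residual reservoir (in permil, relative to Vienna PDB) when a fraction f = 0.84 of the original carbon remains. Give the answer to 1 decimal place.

δ₀ = (0.01103798/0.01123700 − 1)×1000 = (0.982289 − 1)×1000 = -17.711 permil
α − 1 = ε/1000 = -0.0063
f^(α−1) = 0.84^(-0.0063) = 1.001099
δ_res = (-17.711 + 1000) × 1.001099 − 1000 = 983.368 − 1000 = -16.63 permil

-16.6 permil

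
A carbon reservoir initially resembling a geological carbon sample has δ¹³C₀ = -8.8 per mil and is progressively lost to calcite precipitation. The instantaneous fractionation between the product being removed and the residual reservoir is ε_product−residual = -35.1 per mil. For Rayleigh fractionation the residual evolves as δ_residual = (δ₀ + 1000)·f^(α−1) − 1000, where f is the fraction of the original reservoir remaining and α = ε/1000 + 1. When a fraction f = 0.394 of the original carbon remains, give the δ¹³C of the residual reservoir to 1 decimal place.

24.1 per mil

Rayleigh residual: δ_res = (δ₀ + 1000)·f^(α−1) − 1000
α = ε/1000 + 1 = 0.96490, so α − 1 = -0.03510
f^(α−1) = 0.394^(-0.03510) = 1.033233
δ_res = (-8.8 + 1000) × 1.033233 − 1000 = 1024.140 − 1000 = 24.14 per mil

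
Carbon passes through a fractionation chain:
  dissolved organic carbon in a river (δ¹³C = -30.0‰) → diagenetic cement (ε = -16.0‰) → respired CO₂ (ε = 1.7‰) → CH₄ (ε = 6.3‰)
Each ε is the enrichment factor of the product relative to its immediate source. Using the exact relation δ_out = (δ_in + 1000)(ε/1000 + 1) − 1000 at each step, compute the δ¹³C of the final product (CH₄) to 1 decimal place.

-37.9‰

step 1: δ = (-30.00 + 1000)·(-16.0/1000 + 1) − 1000 = -45.52‰
step 2: δ = (-45.52 + 1000)·(1.7/1000 + 1) − 1000 = -43.90‰
step 3: δ = (-43.90 + 1000)·(6.3/1000 + 1) − 1000 = -37.87‰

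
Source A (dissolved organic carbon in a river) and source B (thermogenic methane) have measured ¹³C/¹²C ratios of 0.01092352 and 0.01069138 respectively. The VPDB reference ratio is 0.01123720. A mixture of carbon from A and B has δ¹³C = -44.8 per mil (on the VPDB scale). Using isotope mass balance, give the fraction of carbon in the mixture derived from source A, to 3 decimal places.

0.183

δ_A = (0.01092352/0.01123720 − 1)×1000 = (0.972086 − 1)×1000 = -27.914 per mil
δ_B = (0.01069138/0.01123720 − 1)×1000 = (0.951427 − 1)×1000 = -48.573 per mil
f_A = (δ_mix − δ_B)/(δ_A − δ_B) = (-44.8 − (-48.573))/(-27.914 − (-48.573))
f_A = 3.773 / 20.658 = 0.1826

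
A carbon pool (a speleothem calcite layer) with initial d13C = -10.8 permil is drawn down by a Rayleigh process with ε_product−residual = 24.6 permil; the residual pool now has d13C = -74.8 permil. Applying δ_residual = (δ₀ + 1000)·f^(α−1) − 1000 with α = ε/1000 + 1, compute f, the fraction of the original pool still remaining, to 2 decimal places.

0.07

α − 1 = ε/1000 = 0.0246
(δ_res + 1000)/(δ₀ + 1000) = (-74.8 + 1000)/(-10.8 + 1000) = 925.2/989.2 = 0.935301
f = 0.935301^(1/0.0246) = exp(ln(0.935301)/0.0246) = exp(-0.06689/0.0246)
f = exp(-2.7190) = 0.0659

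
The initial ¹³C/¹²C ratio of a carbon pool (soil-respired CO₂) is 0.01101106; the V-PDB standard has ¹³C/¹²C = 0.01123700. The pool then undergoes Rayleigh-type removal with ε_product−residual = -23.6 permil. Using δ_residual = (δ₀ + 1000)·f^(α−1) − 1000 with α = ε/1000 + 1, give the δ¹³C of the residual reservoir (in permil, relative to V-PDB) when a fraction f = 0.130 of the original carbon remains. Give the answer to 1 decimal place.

28.2 permil

δ₀ = (0.01101106/0.01123700 − 1)×1000 = (0.979893 − 1)×1000 = -20.107 permil
α − 1 = ε/1000 = -0.0236
f^(α−1) = 0.130^(-0.0236) = 1.049327
δ_res = (-20.107 + 1000) × 1.049327 − 1000 = 1028.229 − 1000 = 28.23 permil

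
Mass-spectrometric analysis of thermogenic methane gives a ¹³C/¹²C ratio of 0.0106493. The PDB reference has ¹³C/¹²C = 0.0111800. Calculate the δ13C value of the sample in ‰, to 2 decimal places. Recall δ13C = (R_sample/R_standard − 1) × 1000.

δ13C = (R_sample / R_standard − 1) × 1000
R_sample / R_standard = 0.0106493 / 0.0111800 = 0.952531
δ13C = (0.952531 − 1) × 1000 = -47.469‰

-47.47‰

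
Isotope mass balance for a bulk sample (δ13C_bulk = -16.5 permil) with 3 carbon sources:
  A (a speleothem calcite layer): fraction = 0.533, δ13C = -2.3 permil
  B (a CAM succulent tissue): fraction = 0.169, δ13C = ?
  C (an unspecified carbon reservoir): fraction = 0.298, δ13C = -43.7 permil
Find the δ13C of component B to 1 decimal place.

Isotope mass balance: δ_bulk = Σ fᵢ·δᵢ.
-16.5 = 0.533×(-2.3) + 0.169×δ_B + 0.298×(-43.7)
0.169·δ_B = -16.5 − (-14.248) = -2.252
δ_B = -2.252 / 0.169 = -13.32 permil

-13.3 permil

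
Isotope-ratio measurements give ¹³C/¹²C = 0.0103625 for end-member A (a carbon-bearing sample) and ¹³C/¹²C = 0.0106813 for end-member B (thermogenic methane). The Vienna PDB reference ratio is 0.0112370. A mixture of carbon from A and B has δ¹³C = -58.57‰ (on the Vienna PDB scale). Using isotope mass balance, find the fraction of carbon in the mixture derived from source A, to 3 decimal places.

δ_A = (0.0103625/0.0112370 − 1)×1000 = (0.922177 − 1)×1000 = -77.823‰
δ_B = (0.0106813/0.0112370 − 1)×1000 = (0.950547 − 1)×1000 = -49.453‰
f_A = (δ_mix − δ_B)/(δ_A − δ_B) = (-58.57 − (-49.453))/(-77.823 − (-49.453))
f_A = -9.117 / -28.371 = 0.3214

0.321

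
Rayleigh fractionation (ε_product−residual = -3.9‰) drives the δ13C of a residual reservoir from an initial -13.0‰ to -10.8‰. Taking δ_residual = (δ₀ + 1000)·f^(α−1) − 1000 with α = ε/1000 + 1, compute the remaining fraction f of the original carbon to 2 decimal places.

0.57

α − 1 = ε/1000 = -0.0039
(δ_res + 1000)/(δ₀ + 1000) = (-10.8 + 1000)/(-13.0 + 1000) = 989.2/987.0 = 1.002229
f = 1.002229^(1/-0.0039) = exp(ln(1.002229)/-0.0039) = exp(0.00223/-0.0039)
f = exp(-0.5709) = 0.5650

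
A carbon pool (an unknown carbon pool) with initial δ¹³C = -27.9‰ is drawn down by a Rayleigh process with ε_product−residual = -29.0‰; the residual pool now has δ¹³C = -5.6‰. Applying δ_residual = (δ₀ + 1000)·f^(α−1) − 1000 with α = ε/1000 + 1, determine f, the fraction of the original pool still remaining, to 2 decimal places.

0.46

α − 1 = ε/1000 = -0.0290
(δ_res + 1000)/(δ₀ + 1000) = (-5.6 + 1000)/(-27.9 + 1000) = 994.4/972.1 = 1.022940
f = 1.022940^(1/-0.0290) = exp(ln(1.022940)/-0.0290) = exp(0.02268/-0.0290)
f = exp(-0.7821) = 0.4574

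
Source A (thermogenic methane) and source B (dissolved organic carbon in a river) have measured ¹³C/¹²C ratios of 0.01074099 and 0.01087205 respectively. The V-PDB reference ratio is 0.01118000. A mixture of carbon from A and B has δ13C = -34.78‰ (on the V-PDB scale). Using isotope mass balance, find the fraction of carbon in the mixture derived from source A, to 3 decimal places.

0.617

δ_A = (0.01074099/0.01118000 − 1)×1000 = (0.960733 − 1)×1000 = -39.267‰
δ_B = (0.01087205/0.01118000 − 1)×1000 = (0.972455 − 1)×1000 = -27.545‰
f_A = (δ_mix − δ_B)/(δ_A − δ_B) = (-34.78 − (-27.545))/(-39.267 − (-27.545))
f_A = -7.235 / -11.723 = 0.6172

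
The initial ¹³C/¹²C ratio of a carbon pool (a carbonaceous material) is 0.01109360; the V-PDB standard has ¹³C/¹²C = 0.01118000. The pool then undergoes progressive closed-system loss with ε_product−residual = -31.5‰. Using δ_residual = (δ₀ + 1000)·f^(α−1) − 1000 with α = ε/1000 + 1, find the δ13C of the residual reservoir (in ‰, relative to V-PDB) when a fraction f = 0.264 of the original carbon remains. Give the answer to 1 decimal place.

34.8‰

δ₀ = (0.01109360/0.01118000 − 1)×1000 = (0.992272 − 1)×1000 = -7.728‰
α − 1 = ε/1000 = -0.0315
f^(α−1) = 0.264^(-0.0315) = 1.042844
δ_res = (-7.728 + 1000) × 1.042844 − 1000 = 1034.785 − 1000 = 34.79‰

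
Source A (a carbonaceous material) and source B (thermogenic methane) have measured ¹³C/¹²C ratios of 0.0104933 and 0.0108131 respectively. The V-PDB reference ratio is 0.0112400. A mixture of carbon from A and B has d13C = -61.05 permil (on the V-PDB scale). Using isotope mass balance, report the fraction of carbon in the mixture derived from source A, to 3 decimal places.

δ_A = (0.0104933/0.0112400 − 1)×1000 = (0.933568 − 1)×1000 = -66.432 permil
δ_B = (0.0108131/0.0112400 − 1)×1000 = (0.962020 − 1)×1000 = -37.980 permil
f_A = (δ_mix − δ_B)/(δ_A − δ_B) = (-61.05 − (-37.980))/(-66.432 − (-37.980))
f_A = -23.070 / -28.452 = 0.8108

0.811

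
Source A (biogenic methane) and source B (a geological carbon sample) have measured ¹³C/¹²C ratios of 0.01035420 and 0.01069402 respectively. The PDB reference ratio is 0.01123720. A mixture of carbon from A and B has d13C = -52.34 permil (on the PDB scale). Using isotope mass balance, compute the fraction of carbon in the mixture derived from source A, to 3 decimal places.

0.132

δ_A = (0.01035420/0.01123720 − 1)×1000 = (0.921422 − 1)×1000 = -78.578 permil
δ_B = (0.01069402/0.01123720 − 1)×1000 = (0.951662 − 1)×1000 = -48.338 permil
f_A = (δ_mix − δ_B)/(δ_A − δ_B) = (-52.34 − (-48.338))/(-78.578 − (-48.338))
f_A = -4.002 / -30.241 = 0.1323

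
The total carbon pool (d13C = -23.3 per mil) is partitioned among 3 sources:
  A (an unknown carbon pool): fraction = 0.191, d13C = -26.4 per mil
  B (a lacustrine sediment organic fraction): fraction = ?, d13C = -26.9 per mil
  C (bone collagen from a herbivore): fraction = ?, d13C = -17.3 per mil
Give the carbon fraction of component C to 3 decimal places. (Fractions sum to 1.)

Let f_C and f_B be the unknown fractions; fractions sum to 1 so f_C + f_B = 0.809.
Mass balance: Σ fᵢ·δᵢ = δ_bulk ⇒ f_C·(-17.3) + f_B·(-26.9) = -23.3 − (-5.042) = -18.258
Substitute f_B = 0.809 − f_C:
f_C·(-17.3 − -26.9) = -18.258 − 0.809×(-26.9) = 3.505
f_C = 3.505 / 9.6 = 0.3651

0.365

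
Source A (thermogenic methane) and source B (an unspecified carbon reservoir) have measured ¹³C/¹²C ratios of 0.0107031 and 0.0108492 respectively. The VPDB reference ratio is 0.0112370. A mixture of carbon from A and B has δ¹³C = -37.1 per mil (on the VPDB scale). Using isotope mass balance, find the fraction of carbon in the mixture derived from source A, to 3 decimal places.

δ_A = (0.0107031/0.0112370 − 1)×1000 = (0.952487 − 1)×1000 = -47.513 per mil
δ_B = (0.0108492/0.0112370 − 1)×1000 = (0.965489 − 1)×1000 = -34.511 per mil
f_A = (δ_mix − δ_B)/(δ_A − δ_B) = (-37.1 − (-34.511))/(-47.513 − (-34.511))
f_A = -2.589 / -13.002 = 0.1991

0.199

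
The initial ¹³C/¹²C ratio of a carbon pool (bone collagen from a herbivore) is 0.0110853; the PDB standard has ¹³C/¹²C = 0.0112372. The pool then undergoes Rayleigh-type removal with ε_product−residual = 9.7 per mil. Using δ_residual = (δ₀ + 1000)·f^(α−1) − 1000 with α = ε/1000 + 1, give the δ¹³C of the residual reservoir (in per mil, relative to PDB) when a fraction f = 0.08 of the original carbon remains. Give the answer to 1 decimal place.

-37.4 per mil

δ₀ = (0.0110853/0.0112372 − 1)×1000 = (0.986482 − 1)×1000 = -13.518 per mil
α − 1 = ε/1000 = 0.0097
f^(α−1) = 0.08^(0.0097) = 0.975798
δ_res = (-13.518 + 1000) × 0.975798 − 1000 = 962.608 − 1000 = -37.39 per mil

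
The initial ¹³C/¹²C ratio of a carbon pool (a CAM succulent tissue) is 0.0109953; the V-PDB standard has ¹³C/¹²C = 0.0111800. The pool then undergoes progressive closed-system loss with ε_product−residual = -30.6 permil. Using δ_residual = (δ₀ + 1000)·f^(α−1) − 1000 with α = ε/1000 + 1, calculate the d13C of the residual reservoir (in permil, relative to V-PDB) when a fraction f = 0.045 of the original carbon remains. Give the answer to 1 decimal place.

81.4 permil

δ₀ = (0.0109953/0.0111800 − 1)×1000 = (0.983479 − 1)×1000 = -16.521 permil
α − 1 = ε/1000 = -0.0306
f^(α−1) = 0.045^(-0.0306) = 1.099542
δ_res = (-16.521 + 1000) × 1.099542 − 1000 = 1081.377 − 1000 = 81.38 permil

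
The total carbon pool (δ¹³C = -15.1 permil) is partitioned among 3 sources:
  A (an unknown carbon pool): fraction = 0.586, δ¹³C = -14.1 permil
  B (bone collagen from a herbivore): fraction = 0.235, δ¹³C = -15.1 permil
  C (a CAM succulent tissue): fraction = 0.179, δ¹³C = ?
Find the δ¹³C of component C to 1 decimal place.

Isotope mass balance: δ_bulk = Σ fᵢ·δᵢ.
-15.1 = 0.586×(-14.1) + 0.235×(-15.1) + 0.179×δ_C
0.179·δ_C = -15.1 − (-11.811) = -3.289
δ_C = -3.289 / 0.179 = -18.37 permil

-18.4 permil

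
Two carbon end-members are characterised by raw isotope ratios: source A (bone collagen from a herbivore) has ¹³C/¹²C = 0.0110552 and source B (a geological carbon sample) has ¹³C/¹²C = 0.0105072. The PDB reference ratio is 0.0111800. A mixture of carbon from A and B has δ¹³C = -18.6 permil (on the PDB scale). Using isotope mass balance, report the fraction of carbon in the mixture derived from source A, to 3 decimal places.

δ_A = (0.0110552/0.0111800 − 1)×1000 = (0.988837 − 1)×1000 = -11.163 permil
δ_B = (0.0105072/0.0111800 − 1)×1000 = (0.939821 − 1)×1000 = -60.179 permil
f_A = (δ_mix − δ_B)/(δ_A − δ_B) = (-18.6 − (-60.179))/(-11.163 − (-60.179))
f_A = 41.579 / 49.016 = 0.8483

0.848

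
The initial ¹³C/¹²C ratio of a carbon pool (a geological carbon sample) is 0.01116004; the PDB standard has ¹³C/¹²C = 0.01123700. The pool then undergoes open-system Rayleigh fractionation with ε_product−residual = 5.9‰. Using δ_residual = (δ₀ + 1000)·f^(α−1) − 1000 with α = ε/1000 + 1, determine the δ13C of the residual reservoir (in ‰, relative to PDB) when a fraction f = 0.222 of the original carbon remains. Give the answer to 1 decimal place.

δ₀ = (0.01116004/0.01123700 − 1)×1000 = (0.993151 − 1)×1000 = -6.849‰
α − 1 = ε/1000 = 0.0059
f^(α−1) = 0.222^(0.0059) = 0.991159
δ_res = (-6.849 + 1000) × 0.991159 − 1000 = 984.371 − 1000 = -15.63‰

-15.6‰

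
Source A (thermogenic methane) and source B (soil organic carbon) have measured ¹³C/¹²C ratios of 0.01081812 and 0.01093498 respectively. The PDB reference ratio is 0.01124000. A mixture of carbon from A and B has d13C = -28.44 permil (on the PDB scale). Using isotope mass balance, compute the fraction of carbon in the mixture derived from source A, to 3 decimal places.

0.125

δ_A = (0.01081812/0.01124000 − 1)×1000 = (0.962466 − 1)×1000 = -37.534 permil
δ_B = (0.01093498/0.01124000 − 1)×1000 = (0.972863 − 1)×1000 = -27.137 permil
f_A = (δ_mix − δ_B)/(δ_A − δ_B) = (-28.44 − (-27.137))/(-37.534 − (-27.137))
f_A = -1.303 / -10.397 = 0.1253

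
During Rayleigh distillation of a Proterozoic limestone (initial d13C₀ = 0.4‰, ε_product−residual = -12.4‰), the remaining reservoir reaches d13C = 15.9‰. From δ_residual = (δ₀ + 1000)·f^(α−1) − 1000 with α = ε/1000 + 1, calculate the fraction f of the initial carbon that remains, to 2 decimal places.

α − 1 = ε/1000 = -0.0124
(δ_res + 1000)/(δ₀ + 1000) = (15.9 + 1000)/(0.4 + 1000) = 1015.9/1000.4 = 1.015494
f = 1.015494^(1/-0.0124) = exp(ln(1.015494)/-0.0124) = exp(0.01537/-0.0124)
f = exp(-1.2399) = 0.2894

0.29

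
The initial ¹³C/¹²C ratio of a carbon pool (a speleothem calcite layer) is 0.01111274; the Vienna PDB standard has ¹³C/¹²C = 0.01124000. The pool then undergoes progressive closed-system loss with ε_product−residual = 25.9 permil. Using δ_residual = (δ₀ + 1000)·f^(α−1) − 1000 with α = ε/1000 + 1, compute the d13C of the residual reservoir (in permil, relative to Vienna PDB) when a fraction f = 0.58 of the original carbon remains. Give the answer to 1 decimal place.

δ₀ = (0.01111274/0.01124000 − 1)×1000 = (0.988678 − 1)×1000 = -11.322 permil
α − 1 = ε/1000 = 0.0259
f^(α−1) = 0.58^(0.0259) = 0.985991
δ_res = (-11.322 + 1000) × 0.985991 − 1000 = 974.827 − 1000 = -25.17 permil

-25.2 permil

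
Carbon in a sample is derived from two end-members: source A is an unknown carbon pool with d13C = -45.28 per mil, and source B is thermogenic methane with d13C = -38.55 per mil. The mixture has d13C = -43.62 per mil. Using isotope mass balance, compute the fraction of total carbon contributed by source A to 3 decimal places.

0.753

δ_mix = f_A·δ_A + (1 − f_A)·δ_B  ⇒  f_A = (δ_mix − δ_B)/(δ_A − δ_B)
f_A = (-43.62 − (-38.55)) / (-45.28 − (-38.55))
f_A = -5.07 / -6.73 = 0.7533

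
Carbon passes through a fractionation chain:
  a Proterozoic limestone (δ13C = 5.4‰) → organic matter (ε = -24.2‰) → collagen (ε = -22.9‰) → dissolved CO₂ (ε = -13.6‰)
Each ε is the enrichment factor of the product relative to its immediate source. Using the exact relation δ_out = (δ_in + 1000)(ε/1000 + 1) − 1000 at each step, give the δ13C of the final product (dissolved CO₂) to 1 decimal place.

-54.4‰

step 1: δ = (5.40 + 1000)·(-24.2/1000 + 1) − 1000 = -18.93‰
step 2: δ = (-18.93 + 1000)·(-22.9/1000 + 1) − 1000 = -41.40‰
step 3: δ = (-41.40 + 1000)·(-13.6/1000 + 1) − 1000 = -54.43‰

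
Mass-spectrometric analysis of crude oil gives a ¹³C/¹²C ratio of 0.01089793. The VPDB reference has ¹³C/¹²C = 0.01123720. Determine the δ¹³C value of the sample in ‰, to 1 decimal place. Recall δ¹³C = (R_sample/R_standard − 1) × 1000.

δ¹³C = (R_sample / R_standard − 1) × 1000
R_sample / R_standard = 0.01089793 / 0.01123720 = 0.969808
δ¹³C = (0.969808 − 1) × 1000 = -30.19‰

-30.2‰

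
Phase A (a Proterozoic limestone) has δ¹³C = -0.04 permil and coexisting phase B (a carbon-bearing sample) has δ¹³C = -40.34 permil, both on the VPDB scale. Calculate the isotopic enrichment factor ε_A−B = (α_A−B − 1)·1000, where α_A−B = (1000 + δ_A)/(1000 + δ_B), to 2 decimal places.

41.99 permil

α_A−B = (1000 + -0.04) / (1000 + -40.34) = 999.96 / 959.66 = 1.041994
ε_A−B = (1.041994 − 1) × 1000 = 41.994 permil
(The approximation ε ≈ δ_A − δ_B would give 40.30 permil.)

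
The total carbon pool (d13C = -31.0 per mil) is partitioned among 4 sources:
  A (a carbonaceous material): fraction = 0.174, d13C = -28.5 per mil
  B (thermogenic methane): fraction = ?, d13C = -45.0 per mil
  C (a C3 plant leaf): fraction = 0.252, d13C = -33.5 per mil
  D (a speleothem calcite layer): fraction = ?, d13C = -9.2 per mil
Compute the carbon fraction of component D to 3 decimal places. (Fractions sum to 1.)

Let f_D and f_B be the unknown fractions; fractions sum to 1 so f_D + f_B = 0.574.
Mass balance: Σ fᵢ·δᵢ = δ_bulk ⇒ f_D·(-9.2) + f_B·(-45.0) = -31.0 − (-13.401) = -17.599
Substitute f_B = 0.574 − f_D:
f_D·(-9.2 − -45.0) = -17.599 − 0.574×(-45.0) = 8.231
f_D = 8.231 / 35.8 = 0.2299

0.230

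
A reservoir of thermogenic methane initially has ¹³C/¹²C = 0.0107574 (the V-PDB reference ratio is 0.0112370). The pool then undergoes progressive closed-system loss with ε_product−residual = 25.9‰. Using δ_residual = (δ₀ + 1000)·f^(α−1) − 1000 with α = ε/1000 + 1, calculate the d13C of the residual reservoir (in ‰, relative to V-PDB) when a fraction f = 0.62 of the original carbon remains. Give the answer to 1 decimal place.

δ₀ = (0.0107574/0.0112370 − 1)×1000 = (0.957320 − 1)×1000 = -42.680‰
α − 1 = ε/1000 = 0.0259
f^(α−1) = 0.62^(0.0259) = 0.987695
δ_res = (-42.680 + 1000) × 0.987695 − 1000 = 945.540 − 1000 = -54.46‰

-54.5‰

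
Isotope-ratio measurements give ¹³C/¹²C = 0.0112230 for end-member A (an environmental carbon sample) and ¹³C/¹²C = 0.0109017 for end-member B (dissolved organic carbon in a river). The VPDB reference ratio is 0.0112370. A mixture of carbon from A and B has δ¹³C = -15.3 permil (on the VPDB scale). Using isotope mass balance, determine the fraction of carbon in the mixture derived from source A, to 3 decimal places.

0.508

δ_A = (0.0112230/0.0112370 − 1)×1000 = (0.998754 − 1)×1000 = -1.246 permil
δ_B = (0.0109017/0.0112370 − 1)×1000 = (0.970161 − 1)×1000 = -29.839 permil
f_A = (δ_mix − δ_B)/(δ_A − δ_B) = (-15.3 − (-29.839))/(-1.246 − (-29.839))
f_A = 14.539 / 28.593 = 0.5085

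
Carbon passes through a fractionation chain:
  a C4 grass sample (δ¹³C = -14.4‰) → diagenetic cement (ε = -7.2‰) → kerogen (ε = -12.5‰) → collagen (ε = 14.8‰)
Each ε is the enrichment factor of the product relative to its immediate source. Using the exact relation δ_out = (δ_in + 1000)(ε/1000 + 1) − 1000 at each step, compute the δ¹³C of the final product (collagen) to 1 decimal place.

step 1: δ = (-14.40 + 1000)·(-7.2/1000 + 1) − 1000 = -21.50‰
step 2: δ = (-21.50 + 1000)·(-12.5/1000 + 1) − 1000 = -33.73‰
step 3: δ = (-33.73 + 1000)·(14.8/1000 + 1) − 1000 = -19.43‰

-19.4‰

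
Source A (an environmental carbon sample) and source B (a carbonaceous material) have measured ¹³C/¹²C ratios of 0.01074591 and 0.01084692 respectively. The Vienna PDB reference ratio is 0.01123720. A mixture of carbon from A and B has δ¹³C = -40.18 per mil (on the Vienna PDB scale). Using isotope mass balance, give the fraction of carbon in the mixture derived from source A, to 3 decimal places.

0.606

δ_A = (0.01074591/0.01123720 − 1)×1000 = (0.956280 − 1)×1000 = -43.720 per mil
δ_B = (0.01084692/0.01123720 − 1)×1000 = (0.965269 − 1)×1000 = -34.731 per mil
f_A = (δ_mix − δ_B)/(δ_A − δ_B) = (-40.18 − (-34.731))/(-43.720 − (-34.731))
f_A = -5.449 / -8.989 = 0.6062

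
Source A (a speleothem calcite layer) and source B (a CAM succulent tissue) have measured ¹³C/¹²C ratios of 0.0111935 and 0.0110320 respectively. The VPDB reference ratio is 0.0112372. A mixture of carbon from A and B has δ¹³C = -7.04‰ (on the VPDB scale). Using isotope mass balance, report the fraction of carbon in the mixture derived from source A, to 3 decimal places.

δ_A = (0.0111935/0.0112372 − 1)×1000 = (0.996111 − 1)×1000 = -3.889‰
δ_B = (0.0110320/0.0112372 − 1)×1000 = (0.981739 − 1)×1000 = -18.261‰
f_A = (δ_mix − δ_B)/(δ_A − δ_B) = (-7.04 − (-18.261))/(-3.889 − (-18.261))
f_A = 11.221 / 14.372 = 0.7807

0.781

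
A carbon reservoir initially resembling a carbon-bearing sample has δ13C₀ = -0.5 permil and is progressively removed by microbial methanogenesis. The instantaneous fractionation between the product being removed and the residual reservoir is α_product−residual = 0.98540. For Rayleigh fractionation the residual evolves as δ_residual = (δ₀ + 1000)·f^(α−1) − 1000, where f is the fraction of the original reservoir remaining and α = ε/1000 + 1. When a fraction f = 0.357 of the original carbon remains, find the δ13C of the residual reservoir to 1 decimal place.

14.6 permil

Rayleigh residual: δ_res = (δ₀ + 1000)·f^(α−1) − 1000
α − 1 = -0.01460
f^(α−1) = 0.357^(-0.01460) = 1.015152
δ_res = (-0.5 + 1000) × 1.015152 − 1000 = 1014.644 − 1000 = 14.64 permil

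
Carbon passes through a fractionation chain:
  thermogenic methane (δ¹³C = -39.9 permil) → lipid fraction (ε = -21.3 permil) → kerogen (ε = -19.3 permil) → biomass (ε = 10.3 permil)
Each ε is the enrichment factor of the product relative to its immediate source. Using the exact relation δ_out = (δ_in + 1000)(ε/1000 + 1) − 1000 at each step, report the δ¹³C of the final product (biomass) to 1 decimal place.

-69.0 permil

step 1: δ = (-39.90 + 1000)·(-21.3/1000 + 1) − 1000 = -60.35 permil
step 2: δ = (-60.35 + 1000)·(-19.3/1000 + 1) − 1000 = -78.49 permil
step 3: δ = (-78.49 + 1000)·(10.3/1000 + 1) − 1000 = -68.99 permil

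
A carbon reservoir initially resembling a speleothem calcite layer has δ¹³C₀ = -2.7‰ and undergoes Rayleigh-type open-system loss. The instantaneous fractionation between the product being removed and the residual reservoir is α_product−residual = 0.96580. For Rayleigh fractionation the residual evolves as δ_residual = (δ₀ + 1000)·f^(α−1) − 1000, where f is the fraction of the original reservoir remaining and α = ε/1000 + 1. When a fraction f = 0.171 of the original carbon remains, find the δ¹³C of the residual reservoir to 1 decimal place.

Rayleigh residual: δ_res = (δ₀ + 1000)·f^(α−1) − 1000
α − 1 = -0.03420
f^(α−1) = 0.171^(-0.03420) = 1.062262
δ_res = (-2.7 + 1000) × 1.062262 − 1000 = 1059.394 − 1000 = 59.39‰

59.4‰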